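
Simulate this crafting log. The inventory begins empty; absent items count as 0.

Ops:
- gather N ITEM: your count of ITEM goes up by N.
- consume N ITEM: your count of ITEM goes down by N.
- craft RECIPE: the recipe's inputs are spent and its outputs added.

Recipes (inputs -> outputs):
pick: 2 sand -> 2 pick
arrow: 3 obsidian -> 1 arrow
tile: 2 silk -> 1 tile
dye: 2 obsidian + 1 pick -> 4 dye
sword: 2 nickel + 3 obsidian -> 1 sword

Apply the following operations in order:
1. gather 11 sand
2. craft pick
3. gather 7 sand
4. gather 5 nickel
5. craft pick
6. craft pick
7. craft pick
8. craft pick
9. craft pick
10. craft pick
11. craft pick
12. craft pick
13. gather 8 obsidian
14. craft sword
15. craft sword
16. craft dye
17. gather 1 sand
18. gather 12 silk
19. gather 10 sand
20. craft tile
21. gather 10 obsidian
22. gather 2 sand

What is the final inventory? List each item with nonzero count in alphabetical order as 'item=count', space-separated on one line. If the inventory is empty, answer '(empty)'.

After 1 (gather 11 sand): sand=11
After 2 (craft pick): pick=2 sand=9
After 3 (gather 7 sand): pick=2 sand=16
After 4 (gather 5 nickel): nickel=5 pick=2 sand=16
After 5 (craft pick): nickel=5 pick=4 sand=14
After 6 (craft pick): nickel=5 pick=6 sand=12
After 7 (craft pick): nickel=5 pick=8 sand=10
After 8 (craft pick): nickel=5 pick=10 sand=8
After 9 (craft pick): nickel=5 pick=12 sand=6
After 10 (craft pick): nickel=5 pick=14 sand=4
After 11 (craft pick): nickel=5 pick=16 sand=2
After 12 (craft pick): nickel=5 pick=18
After 13 (gather 8 obsidian): nickel=5 obsidian=8 pick=18
After 14 (craft sword): nickel=3 obsidian=5 pick=18 sword=1
After 15 (craft sword): nickel=1 obsidian=2 pick=18 sword=2
After 16 (craft dye): dye=4 nickel=1 pick=17 sword=2
After 17 (gather 1 sand): dye=4 nickel=1 pick=17 sand=1 sword=2
After 18 (gather 12 silk): dye=4 nickel=1 pick=17 sand=1 silk=12 sword=2
After 19 (gather 10 sand): dye=4 nickel=1 pick=17 sand=11 silk=12 sword=2
After 20 (craft tile): dye=4 nickel=1 pick=17 sand=11 silk=10 sword=2 tile=1
After 21 (gather 10 obsidian): dye=4 nickel=1 obsidian=10 pick=17 sand=11 silk=10 sword=2 tile=1
After 22 (gather 2 sand): dye=4 nickel=1 obsidian=10 pick=17 sand=13 silk=10 sword=2 tile=1

Answer: dye=4 nickel=1 obsidian=10 pick=17 sand=13 silk=10 sword=2 tile=1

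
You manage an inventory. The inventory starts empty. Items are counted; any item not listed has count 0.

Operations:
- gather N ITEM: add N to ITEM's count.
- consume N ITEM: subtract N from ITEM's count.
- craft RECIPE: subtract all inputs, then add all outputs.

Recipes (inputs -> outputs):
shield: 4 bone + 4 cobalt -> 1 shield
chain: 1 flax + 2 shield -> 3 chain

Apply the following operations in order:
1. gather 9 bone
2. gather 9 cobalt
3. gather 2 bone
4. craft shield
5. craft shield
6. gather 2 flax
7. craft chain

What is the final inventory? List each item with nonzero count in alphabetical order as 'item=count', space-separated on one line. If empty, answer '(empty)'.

Answer: bone=3 chain=3 cobalt=1 flax=1

Derivation:
After 1 (gather 9 bone): bone=9
After 2 (gather 9 cobalt): bone=9 cobalt=9
After 3 (gather 2 bone): bone=11 cobalt=9
After 4 (craft shield): bone=7 cobalt=5 shield=1
After 5 (craft shield): bone=3 cobalt=1 shield=2
After 6 (gather 2 flax): bone=3 cobalt=1 flax=2 shield=2
After 7 (craft chain): bone=3 chain=3 cobalt=1 flax=1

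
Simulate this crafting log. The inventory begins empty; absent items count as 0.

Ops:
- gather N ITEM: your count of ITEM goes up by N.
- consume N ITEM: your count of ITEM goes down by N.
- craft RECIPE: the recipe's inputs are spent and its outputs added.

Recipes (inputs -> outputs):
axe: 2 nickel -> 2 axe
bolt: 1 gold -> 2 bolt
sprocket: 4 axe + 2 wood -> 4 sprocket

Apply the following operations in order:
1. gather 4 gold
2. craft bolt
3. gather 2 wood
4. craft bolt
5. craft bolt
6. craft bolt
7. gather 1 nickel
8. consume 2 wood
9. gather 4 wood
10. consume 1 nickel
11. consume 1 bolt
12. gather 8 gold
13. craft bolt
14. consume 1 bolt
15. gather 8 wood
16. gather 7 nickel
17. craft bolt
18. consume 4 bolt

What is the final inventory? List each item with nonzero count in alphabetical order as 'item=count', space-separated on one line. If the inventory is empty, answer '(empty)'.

Answer: bolt=6 gold=6 nickel=7 wood=12

Derivation:
After 1 (gather 4 gold): gold=4
After 2 (craft bolt): bolt=2 gold=3
After 3 (gather 2 wood): bolt=2 gold=3 wood=2
After 4 (craft bolt): bolt=4 gold=2 wood=2
After 5 (craft bolt): bolt=6 gold=1 wood=2
After 6 (craft bolt): bolt=8 wood=2
After 7 (gather 1 nickel): bolt=8 nickel=1 wood=2
After 8 (consume 2 wood): bolt=8 nickel=1
After 9 (gather 4 wood): bolt=8 nickel=1 wood=4
After 10 (consume 1 nickel): bolt=8 wood=4
After 11 (consume 1 bolt): bolt=7 wood=4
After 12 (gather 8 gold): bolt=7 gold=8 wood=4
After 13 (craft bolt): bolt=9 gold=7 wood=4
After 14 (consume 1 bolt): bolt=8 gold=7 wood=4
After 15 (gather 8 wood): bolt=8 gold=7 wood=12
After 16 (gather 7 nickel): bolt=8 gold=7 nickel=7 wood=12
After 17 (craft bolt): bolt=10 gold=6 nickel=7 wood=12
After 18 (consume 4 bolt): bolt=6 gold=6 nickel=7 wood=12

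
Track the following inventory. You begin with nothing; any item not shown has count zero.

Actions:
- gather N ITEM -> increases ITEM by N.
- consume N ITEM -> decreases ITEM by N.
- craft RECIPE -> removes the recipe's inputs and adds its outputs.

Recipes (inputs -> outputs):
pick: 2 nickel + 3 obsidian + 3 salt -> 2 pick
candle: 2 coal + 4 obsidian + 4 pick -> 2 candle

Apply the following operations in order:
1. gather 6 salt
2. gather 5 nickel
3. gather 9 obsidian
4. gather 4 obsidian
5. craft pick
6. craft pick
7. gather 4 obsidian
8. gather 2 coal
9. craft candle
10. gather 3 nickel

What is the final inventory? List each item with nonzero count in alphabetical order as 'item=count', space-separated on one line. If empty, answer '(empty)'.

After 1 (gather 6 salt): salt=6
After 2 (gather 5 nickel): nickel=5 salt=6
After 3 (gather 9 obsidian): nickel=5 obsidian=9 salt=6
After 4 (gather 4 obsidian): nickel=5 obsidian=13 salt=6
After 5 (craft pick): nickel=3 obsidian=10 pick=2 salt=3
After 6 (craft pick): nickel=1 obsidian=7 pick=4
After 7 (gather 4 obsidian): nickel=1 obsidian=11 pick=4
After 8 (gather 2 coal): coal=2 nickel=1 obsidian=11 pick=4
After 9 (craft candle): candle=2 nickel=1 obsidian=7
After 10 (gather 3 nickel): candle=2 nickel=4 obsidian=7

Answer: candle=2 nickel=4 obsidian=7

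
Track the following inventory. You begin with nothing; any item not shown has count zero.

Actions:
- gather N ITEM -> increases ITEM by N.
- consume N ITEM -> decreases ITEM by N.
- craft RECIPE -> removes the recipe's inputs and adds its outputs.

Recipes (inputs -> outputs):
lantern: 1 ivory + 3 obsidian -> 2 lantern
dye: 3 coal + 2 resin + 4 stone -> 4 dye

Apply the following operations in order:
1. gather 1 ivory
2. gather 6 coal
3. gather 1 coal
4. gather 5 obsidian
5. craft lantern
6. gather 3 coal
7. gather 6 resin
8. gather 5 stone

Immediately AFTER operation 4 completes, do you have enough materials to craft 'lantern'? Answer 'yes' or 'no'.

Answer: yes

Derivation:
After 1 (gather 1 ivory): ivory=1
After 2 (gather 6 coal): coal=6 ivory=1
After 3 (gather 1 coal): coal=7 ivory=1
After 4 (gather 5 obsidian): coal=7 ivory=1 obsidian=5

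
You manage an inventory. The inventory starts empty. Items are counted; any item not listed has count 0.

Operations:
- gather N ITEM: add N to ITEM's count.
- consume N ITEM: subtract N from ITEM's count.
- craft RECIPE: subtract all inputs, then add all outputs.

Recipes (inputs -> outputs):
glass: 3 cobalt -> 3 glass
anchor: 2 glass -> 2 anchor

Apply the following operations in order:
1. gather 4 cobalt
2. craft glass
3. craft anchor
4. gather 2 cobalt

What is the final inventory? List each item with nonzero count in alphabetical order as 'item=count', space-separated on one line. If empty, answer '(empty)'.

Answer: anchor=2 cobalt=3 glass=1

Derivation:
After 1 (gather 4 cobalt): cobalt=4
After 2 (craft glass): cobalt=1 glass=3
After 3 (craft anchor): anchor=2 cobalt=1 glass=1
After 4 (gather 2 cobalt): anchor=2 cobalt=3 glass=1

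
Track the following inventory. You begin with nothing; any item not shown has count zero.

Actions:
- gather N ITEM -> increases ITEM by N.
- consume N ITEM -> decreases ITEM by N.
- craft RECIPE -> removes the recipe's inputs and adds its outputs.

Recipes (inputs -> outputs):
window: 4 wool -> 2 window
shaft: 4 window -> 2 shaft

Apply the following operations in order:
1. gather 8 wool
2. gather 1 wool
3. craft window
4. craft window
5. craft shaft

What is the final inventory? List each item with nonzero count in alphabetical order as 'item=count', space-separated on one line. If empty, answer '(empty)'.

After 1 (gather 8 wool): wool=8
After 2 (gather 1 wool): wool=9
After 3 (craft window): window=2 wool=5
After 4 (craft window): window=4 wool=1
After 5 (craft shaft): shaft=2 wool=1

Answer: shaft=2 wool=1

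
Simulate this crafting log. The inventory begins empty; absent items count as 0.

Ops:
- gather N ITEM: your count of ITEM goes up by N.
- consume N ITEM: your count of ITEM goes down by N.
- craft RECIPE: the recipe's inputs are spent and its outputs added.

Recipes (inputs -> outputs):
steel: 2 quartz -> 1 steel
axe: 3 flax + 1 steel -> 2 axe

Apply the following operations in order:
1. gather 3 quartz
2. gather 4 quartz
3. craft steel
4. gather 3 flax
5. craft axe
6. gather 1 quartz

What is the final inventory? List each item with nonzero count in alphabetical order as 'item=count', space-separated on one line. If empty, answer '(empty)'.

After 1 (gather 3 quartz): quartz=3
After 2 (gather 4 quartz): quartz=7
After 3 (craft steel): quartz=5 steel=1
After 4 (gather 3 flax): flax=3 quartz=5 steel=1
After 5 (craft axe): axe=2 quartz=5
After 6 (gather 1 quartz): axe=2 quartz=6

Answer: axe=2 quartz=6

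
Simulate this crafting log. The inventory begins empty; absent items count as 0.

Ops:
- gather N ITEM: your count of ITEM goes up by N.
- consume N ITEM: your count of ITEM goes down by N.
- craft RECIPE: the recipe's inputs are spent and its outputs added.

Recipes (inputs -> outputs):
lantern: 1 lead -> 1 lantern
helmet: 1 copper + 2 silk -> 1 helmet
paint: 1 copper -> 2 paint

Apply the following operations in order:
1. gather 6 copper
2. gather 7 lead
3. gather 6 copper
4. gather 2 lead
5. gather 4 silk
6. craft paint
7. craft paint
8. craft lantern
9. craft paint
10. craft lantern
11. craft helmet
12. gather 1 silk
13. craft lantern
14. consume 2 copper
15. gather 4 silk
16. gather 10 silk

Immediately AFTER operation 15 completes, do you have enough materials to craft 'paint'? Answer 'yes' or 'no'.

Answer: yes

Derivation:
After 1 (gather 6 copper): copper=6
After 2 (gather 7 lead): copper=6 lead=7
After 3 (gather 6 copper): copper=12 lead=7
After 4 (gather 2 lead): copper=12 lead=9
After 5 (gather 4 silk): copper=12 lead=9 silk=4
After 6 (craft paint): copper=11 lead=9 paint=2 silk=4
After 7 (craft paint): copper=10 lead=9 paint=4 silk=4
After 8 (craft lantern): copper=10 lantern=1 lead=8 paint=4 silk=4
After 9 (craft paint): copper=9 lantern=1 lead=8 paint=6 silk=4
After 10 (craft lantern): copper=9 lantern=2 lead=7 paint=6 silk=4
After 11 (craft helmet): copper=8 helmet=1 lantern=2 lead=7 paint=6 silk=2
After 12 (gather 1 silk): copper=8 helmet=1 lantern=2 lead=7 paint=6 silk=3
After 13 (craft lantern): copper=8 helmet=1 lantern=3 lead=6 paint=6 silk=3
After 14 (consume 2 copper): copper=6 helmet=1 lantern=3 lead=6 paint=6 silk=3
After 15 (gather 4 silk): copper=6 helmet=1 lantern=3 lead=6 paint=6 silk=7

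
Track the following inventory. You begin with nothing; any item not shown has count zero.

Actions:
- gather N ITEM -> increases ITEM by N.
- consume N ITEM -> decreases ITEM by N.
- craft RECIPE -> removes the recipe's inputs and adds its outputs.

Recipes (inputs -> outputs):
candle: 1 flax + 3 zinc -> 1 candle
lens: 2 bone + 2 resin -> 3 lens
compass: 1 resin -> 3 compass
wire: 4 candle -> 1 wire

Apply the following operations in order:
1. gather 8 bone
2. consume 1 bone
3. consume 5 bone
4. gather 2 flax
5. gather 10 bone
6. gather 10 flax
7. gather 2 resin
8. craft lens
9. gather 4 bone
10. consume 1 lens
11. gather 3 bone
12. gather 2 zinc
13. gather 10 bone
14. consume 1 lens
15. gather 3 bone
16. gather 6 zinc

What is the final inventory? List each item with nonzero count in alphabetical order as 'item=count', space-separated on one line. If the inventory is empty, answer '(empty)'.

After 1 (gather 8 bone): bone=8
After 2 (consume 1 bone): bone=7
After 3 (consume 5 bone): bone=2
After 4 (gather 2 flax): bone=2 flax=2
After 5 (gather 10 bone): bone=12 flax=2
After 6 (gather 10 flax): bone=12 flax=12
After 7 (gather 2 resin): bone=12 flax=12 resin=2
After 8 (craft lens): bone=10 flax=12 lens=3
After 9 (gather 4 bone): bone=14 flax=12 lens=3
After 10 (consume 1 lens): bone=14 flax=12 lens=2
After 11 (gather 3 bone): bone=17 flax=12 lens=2
After 12 (gather 2 zinc): bone=17 flax=12 lens=2 zinc=2
After 13 (gather 10 bone): bone=27 flax=12 lens=2 zinc=2
After 14 (consume 1 lens): bone=27 flax=12 lens=1 zinc=2
After 15 (gather 3 bone): bone=30 flax=12 lens=1 zinc=2
After 16 (gather 6 zinc): bone=30 flax=12 lens=1 zinc=8

Answer: bone=30 flax=12 lens=1 zinc=8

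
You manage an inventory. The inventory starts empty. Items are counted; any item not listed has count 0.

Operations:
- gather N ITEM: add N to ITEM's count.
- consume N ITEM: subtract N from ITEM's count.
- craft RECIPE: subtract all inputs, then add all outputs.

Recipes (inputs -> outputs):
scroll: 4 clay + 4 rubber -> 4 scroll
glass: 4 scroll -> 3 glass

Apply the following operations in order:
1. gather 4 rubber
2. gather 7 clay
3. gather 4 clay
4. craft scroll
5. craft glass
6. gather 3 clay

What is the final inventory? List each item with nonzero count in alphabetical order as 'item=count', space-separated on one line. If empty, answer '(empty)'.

After 1 (gather 4 rubber): rubber=4
After 2 (gather 7 clay): clay=7 rubber=4
After 3 (gather 4 clay): clay=11 rubber=4
After 4 (craft scroll): clay=7 scroll=4
After 5 (craft glass): clay=7 glass=3
After 6 (gather 3 clay): clay=10 glass=3

Answer: clay=10 glass=3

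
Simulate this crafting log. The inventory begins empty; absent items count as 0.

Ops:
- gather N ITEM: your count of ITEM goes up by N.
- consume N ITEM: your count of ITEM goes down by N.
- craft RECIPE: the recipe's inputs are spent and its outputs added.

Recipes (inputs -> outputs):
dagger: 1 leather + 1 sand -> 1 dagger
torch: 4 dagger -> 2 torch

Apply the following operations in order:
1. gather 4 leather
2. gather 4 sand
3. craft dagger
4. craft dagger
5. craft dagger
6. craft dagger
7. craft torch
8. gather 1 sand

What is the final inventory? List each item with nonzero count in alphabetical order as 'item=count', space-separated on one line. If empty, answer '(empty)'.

Answer: sand=1 torch=2

Derivation:
After 1 (gather 4 leather): leather=4
After 2 (gather 4 sand): leather=4 sand=4
After 3 (craft dagger): dagger=1 leather=3 sand=3
After 4 (craft dagger): dagger=2 leather=2 sand=2
After 5 (craft dagger): dagger=3 leather=1 sand=1
After 6 (craft dagger): dagger=4
After 7 (craft torch): torch=2
After 8 (gather 1 sand): sand=1 torch=2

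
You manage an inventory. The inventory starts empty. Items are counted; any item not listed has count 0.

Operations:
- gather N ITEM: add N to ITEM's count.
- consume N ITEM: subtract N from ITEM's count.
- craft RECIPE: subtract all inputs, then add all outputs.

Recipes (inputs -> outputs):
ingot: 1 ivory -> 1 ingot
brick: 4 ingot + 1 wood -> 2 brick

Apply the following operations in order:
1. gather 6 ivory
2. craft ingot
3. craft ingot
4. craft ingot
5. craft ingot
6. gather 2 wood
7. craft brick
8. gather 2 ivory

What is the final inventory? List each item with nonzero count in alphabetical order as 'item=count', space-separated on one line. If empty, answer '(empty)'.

Answer: brick=2 ivory=4 wood=1

Derivation:
After 1 (gather 6 ivory): ivory=6
After 2 (craft ingot): ingot=1 ivory=5
After 3 (craft ingot): ingot=2 ivory=4
After 4 (craft ingot): ingot=3 ivory=3
After 5 (craft ingot): ingot=4 ivory=2
After 6 (gather 2 wood): ingot=4 ivory=2 wood=2
After 7 (craft brick): brick=2 ivory=2 wood=1
After 8 (gather 2 ivory): brick=2 ivory=4 wood=1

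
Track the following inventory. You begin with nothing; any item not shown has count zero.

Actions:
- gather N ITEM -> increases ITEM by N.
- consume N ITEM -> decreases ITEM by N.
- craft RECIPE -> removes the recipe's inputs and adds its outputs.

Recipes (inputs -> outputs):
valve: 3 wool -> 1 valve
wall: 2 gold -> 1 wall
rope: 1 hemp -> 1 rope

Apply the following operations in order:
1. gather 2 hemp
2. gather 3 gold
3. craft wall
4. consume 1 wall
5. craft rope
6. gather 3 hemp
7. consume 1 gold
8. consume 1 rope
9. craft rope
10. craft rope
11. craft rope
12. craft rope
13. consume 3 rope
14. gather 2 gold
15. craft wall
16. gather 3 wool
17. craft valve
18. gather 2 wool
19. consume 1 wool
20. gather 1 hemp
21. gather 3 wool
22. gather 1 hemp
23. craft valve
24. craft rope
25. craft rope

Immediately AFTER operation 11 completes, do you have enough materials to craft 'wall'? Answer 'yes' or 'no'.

Answer: no

Derivation:
After 1 (gather 2 hemp): hemp=2
After 2 (gather 3 gold): gold=3 hemp=2
After 3 (craft wall): gold=1 hemp=2 wall=1
After 4 (consume 1 wall): gold=1 hemp=2
After 5 (craft rope): gold=1 hemp=1 rope=1
After 6 (gather 3 hemp): gold=1 hemp=4 rope=1
After 7 (consume 1 gold): hemp=4 rope=1
After 8 (consume 1 rope): hemp=4
After 9 (craft rope): hemp=3 rope=1
After 10 (craft rope): hemp=2 rope=2
After 11 (craft rope): hemp=1 rope=3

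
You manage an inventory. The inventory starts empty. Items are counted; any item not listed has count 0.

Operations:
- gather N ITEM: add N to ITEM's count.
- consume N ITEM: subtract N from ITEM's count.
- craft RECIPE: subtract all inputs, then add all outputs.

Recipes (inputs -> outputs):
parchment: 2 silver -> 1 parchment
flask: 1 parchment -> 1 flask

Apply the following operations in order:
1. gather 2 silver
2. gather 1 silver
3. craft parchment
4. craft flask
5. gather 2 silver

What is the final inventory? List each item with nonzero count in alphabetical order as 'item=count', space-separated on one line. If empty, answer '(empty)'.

After 1 (gather 2 silver): silver=2
After 2 (gather 1 silver): silver=3
After 3 (craft parchment): parchment=1 silver=1
After 4 (craft flask): flask=1 silver=1
After 5 (gather 2 silver): flask=1 silver=3

Answer: flask=1 silver=3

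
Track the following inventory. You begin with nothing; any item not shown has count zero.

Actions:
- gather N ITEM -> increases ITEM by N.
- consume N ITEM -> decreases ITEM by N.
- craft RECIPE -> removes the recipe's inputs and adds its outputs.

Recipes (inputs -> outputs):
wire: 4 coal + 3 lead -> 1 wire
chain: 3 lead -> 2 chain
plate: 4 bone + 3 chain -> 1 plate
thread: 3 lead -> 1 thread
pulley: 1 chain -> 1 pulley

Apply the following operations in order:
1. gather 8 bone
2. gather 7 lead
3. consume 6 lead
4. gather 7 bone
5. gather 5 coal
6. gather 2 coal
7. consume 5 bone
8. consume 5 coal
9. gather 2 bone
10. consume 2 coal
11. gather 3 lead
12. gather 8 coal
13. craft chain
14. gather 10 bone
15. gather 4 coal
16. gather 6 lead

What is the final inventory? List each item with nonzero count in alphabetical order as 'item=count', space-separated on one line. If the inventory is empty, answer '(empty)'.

After 1 (gather 8 bone): bone=8
After 2 (gather 7 lead): bone=8 lead=7
After 3 (consume 6 lead): bone=8 lead=1
After 4 (gather 7 bone): bone=15 lead=1
After 5 (gather 5 coal): bone=15 coal=5 lead=1
After 6 (gather 2 coal): bone=15 coal=7 lead=1
After 7 (consume 5 bone): bone=10 coal=7 lead=1
After 8 (consume 5 coal): bone=10 coal=2 lead=1
After 9 (gather 2 bone): bone=12 coal=2 lead=1
After 10 (consume 2 coal): bone=12 lead=1
After 11 (gather 3 lead): bone=12 lead=4
After 12 (gather 8 coal): bone=12 coal=8 lead=4
After 13 (craft chain): bone=12 chain=2 coal=8 lead=1
After 14 (gather 10 bone): bone=22 chain=2 coal=8 lead=1
After 15 (gather 4 coal): bone=22 chain=2 coal=12 lead=1
After 16 (gather 6 lead): bone=22 chain=2 coal=12 lead=7

Answer: bone=22 chain=2 coal=12 lead=7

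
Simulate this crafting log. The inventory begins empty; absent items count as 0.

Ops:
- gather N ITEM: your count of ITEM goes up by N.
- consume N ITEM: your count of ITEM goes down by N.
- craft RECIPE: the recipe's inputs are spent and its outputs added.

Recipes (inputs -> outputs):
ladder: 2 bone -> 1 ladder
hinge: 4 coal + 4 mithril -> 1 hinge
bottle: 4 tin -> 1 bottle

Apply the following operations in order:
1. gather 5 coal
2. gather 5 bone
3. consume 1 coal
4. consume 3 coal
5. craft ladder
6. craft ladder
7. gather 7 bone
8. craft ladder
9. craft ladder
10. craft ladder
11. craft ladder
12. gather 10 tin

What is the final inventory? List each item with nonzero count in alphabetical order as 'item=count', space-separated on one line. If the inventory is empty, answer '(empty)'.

After 1 (gather 5 coal): coal=5
After 2 (gather 5 bone): bone=5 coal=5
After 3 (consume 1 coal): bone=5 coal=4
After 4 (consume 3 coal): bone=5 coal=1
After 5 (craft ladder): bone=3 coal=1 ladder=1
After 6 (craft ladder): bone=1 coal=1 ladder=2
After 7 (gather 7 bone): bone=8 coal=1 ladder=2
After 8 (craft ladder): bone=6 coal=1 ladder=3
After 9 (craft ladder): bone=4 coal=1 ladder=4
After 10 (craft ladder): bone=2 coal=1 ladder=5
After 11 (craft ladder): coal=1 ladder=6
After 12 (gather 10 tin): coal=1 ladder=6 tin=10

Answer: coal=1 ladder=6 tin=10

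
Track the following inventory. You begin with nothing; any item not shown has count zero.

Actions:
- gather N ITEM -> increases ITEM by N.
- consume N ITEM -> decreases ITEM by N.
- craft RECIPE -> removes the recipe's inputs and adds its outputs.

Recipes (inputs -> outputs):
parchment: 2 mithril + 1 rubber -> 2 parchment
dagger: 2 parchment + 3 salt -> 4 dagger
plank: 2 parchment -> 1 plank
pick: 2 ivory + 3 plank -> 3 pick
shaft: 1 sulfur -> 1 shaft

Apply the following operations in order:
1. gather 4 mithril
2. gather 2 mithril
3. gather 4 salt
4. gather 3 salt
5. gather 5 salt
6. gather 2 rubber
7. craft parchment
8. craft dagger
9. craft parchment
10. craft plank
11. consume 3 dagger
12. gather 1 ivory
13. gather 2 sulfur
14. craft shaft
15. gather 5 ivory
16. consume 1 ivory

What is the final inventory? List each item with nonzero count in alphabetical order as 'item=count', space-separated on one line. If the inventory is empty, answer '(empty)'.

After 1 (gather 4 mithril): mithril=4
After 2 (gather 2 mithril): mithril=6
After 3 (gather 4 salt): mithril=6 salt=4
After 4 (gather 3 salt): mithril=6 salt=7
After 5 (gather 5 salt): mithril=6 salt=12
After 6 (gather 2 rubber): mithril=6 rubber=2 salt=12
After 7 (craft parchment): mithril=4 parchment=2 rubber=1 salt=12
After 8 (craft dagger): dagger=4 mithril=4 rubber=1 salt=9
After 9 (craft parchment): dagger=4 mithril=2 parchment=2 salt=9
After 10 (craft plank): dagger=4 mithril=2 plank=1 salt=9
After 11 (consume 3 dagger): dagger=1 mithril=2 plank=1 salt=9
After 12 (gather 1 ivory): dagger=1 ivory=1 mithril=2 plank=1 salt=9
After 13 (gather 2 sulfur): dagger=1 ivory=1 mithril=2 plank=1 salt=9 sulfur=2
After 14 (craft shaft): dagger=1 ivory=1 mithril=2 plank=1 salt=9 shaft=1 sulfur=1
After 15 (gather 5 ivory): dagger=1 ivory=6 mithril=2 plank=1 salt=9 shaft=1 sulfur=1
After 16 (consume 1 ivory): dagger=1 ivory=5 mithril=2 plank=1 salt=9 shaft=1 sulfur=1

Answer: dagger=1 ivory=5 mithril=2 plank=1 salt=9 shaft=1 sulfur=1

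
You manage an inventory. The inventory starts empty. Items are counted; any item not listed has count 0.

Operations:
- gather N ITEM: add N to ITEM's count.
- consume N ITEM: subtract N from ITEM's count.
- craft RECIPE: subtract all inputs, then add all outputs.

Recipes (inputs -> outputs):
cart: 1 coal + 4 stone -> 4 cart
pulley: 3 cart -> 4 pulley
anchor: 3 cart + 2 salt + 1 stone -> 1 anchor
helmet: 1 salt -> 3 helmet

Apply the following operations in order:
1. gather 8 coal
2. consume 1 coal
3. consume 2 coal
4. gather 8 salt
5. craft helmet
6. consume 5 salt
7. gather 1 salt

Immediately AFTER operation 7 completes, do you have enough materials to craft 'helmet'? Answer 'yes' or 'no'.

Answer: yes

Derivation:
After 1 (gather 8 coal): coal=8
After 2 (consume 1 coal): coal=7
After 3 (consume 2 coal): coal=5
After 4 (gather 8 salt): coal=5 salt=8
After 5 (craft helmet): coal=5 helmet=3 salt=7
After 6 (consume 5 salt): coal=5 helmet=3 salt=2
After 7 (gather 1 salt): coal=5 helmet=3 salt=3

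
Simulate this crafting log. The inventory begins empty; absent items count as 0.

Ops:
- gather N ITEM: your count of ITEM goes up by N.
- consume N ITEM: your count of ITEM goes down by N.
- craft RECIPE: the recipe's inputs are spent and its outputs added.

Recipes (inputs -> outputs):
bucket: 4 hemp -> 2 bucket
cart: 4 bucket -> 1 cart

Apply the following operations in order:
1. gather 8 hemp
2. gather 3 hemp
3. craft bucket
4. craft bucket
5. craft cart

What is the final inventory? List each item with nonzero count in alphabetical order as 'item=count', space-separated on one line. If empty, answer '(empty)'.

Answer: cart=1 hemp=3

Derivation:
After 1 (gather 8 hemp): hemp=8
After 2 (gather 3 hemp): hemp=11
After 3 (craft bucket): bucket=2 hemp=7
After 4 (craft bucket): bucket=4 hemp=3
After 5 (craft cart): cart=1 hemp=3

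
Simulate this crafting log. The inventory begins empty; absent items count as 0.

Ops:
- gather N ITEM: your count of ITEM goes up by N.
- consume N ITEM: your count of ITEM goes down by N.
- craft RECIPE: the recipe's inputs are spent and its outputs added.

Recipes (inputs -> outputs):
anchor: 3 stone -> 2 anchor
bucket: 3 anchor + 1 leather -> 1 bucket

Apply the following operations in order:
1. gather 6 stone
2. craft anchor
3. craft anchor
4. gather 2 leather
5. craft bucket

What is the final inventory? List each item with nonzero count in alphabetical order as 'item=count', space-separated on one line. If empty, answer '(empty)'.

After 1 (gather 6 stone): stone=6
After 2 (craft anchor): anchor=2 stone=3
After 3 (craft anchor): anchor=4
After 4 (gather 2 leather): anchor=4 leather=2
After 5 (craft bucket): anchor=1 bucket=1 leather=1

Answer: anchor=1 bucket=1 leather=1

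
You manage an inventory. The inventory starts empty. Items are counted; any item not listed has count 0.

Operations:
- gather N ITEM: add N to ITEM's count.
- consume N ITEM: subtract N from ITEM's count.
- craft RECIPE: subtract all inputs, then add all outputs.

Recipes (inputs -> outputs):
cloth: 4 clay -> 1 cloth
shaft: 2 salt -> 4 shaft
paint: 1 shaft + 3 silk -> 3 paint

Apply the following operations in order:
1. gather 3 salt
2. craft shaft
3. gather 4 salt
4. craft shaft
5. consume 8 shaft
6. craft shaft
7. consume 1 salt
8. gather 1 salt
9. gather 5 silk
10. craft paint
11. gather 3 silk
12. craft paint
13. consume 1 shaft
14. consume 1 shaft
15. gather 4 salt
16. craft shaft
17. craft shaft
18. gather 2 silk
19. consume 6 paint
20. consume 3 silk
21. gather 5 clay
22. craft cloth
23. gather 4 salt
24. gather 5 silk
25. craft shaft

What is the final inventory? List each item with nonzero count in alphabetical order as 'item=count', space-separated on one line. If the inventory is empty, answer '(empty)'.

After 1 (gather 3 salt): salt=3
After 2 (craft shaft): salt=1 shaft=4
After 3 (gather 4 salt): salt=5 shaft=4
After 4 (craft shaft): salt=3 shaft=8
After 5 (consume 8 shaft): salt=3
After 6 (craft shaft): salt=1 shaft=4
After 7 (consume 1 salt): shaft=4
After 8 (gather 1 salt): salt=1 shaft=4
After 9 (gather 5 silk): salt=1 shaft=4 silk=5
After 10 (craft paint): paint=3 salt=1 shaft=3 silk=2
After 11 (gather 3 silk): paint=3 salt=1 shaft=3 silk=5
After 12 (craft paint): paint=6 salt=1 shaft=2 silk=2
After 13 (consume 1 shaft): paint=6 salt=1 shaft=1 silk=2
After 14 (consume 1 shaft): paint=6 salt=1 silk=2
After 15 (gather 4 salt): paint=6 salt=5 silk=2
After 16 (craft shaft): paint=6 salt=3 shaft=4 silk=2
After 17 (craft shaft): paint=6 salt=1 shaft=8 silk=2
After 18 (gather 2 silk): paint=6 salt=1 shaft=8 silk=4
After 19 (consume 6 paint): salt=1 shaft=8 silk=4
After 20 (consume 3 silk): salt=1 shaft=8 silk=1
After 21 (gather 5 clay): clay=5 salt=1 shaft=8 silk=1
After 22 (craft cloth): clay=1 cloth=1 salt=1 shaft=8 silk=1
After 23 (gather 4 salt): clay=1 cloth=1 salt=5 shaft=8 silk=1
After 24 (gather 5 silk): clay=1 cloth=1 salt=5 shaft=8 silk=6
After 25 (craft shaft): clay=1 cloth=1 salt=3 shaft=12 silk=6

Answer: clay=1 cloth=1 salt=3 shaft=12 silk=6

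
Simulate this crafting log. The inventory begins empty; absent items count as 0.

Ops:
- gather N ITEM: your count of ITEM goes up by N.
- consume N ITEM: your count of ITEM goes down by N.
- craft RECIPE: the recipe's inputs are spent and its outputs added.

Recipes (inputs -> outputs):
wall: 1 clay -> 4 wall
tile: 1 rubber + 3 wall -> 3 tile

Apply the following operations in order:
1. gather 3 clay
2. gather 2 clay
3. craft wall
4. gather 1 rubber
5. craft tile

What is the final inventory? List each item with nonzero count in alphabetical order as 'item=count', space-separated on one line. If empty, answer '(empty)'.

Answer: clay=4 tile=3 wall=1

Derivation:
After 1 (gather 3 clay): clay=3
After 2 (gather 2 clay): clay=5
After 3 (craft wall): clay=4 wall=4
After 4 (gather 1 rubber): clay=4 rubber=1 wall=4
After 5 (craft tile): clay=4 tile=3 wall=1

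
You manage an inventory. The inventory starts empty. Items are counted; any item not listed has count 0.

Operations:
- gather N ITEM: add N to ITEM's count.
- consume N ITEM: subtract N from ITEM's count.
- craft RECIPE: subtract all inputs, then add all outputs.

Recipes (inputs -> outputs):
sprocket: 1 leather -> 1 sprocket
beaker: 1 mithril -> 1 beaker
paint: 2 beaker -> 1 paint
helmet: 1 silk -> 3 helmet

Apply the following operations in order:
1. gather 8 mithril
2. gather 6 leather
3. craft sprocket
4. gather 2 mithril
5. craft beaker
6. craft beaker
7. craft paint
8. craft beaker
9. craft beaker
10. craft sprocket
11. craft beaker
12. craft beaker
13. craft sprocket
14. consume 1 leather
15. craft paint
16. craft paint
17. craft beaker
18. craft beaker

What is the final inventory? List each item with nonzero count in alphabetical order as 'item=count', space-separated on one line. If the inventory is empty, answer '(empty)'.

After 1 (gather 8 mithril): mithril=8
After 2 (gather 6 leather): leather=6 mithril=8
After 3 (craft sprocket): leather=5 mithril=8 sprocket=1
After 4 (gather 2 mithril): leather=5 mithril=10 sprocket=1
After 5 (craft beaker): beaker=1 leather=5 mithril=9 sprocket=1
After 6 (craft beaker): beaker=2 leather=5 mithril=8 sprocket=1
After 7 (craft paint): leather=5 mithril=8 paint=1 sprocket=1
After 8 (craft beaker): beaker=1 leather=5 mithril=7 paint=1 sprocket=1
After 9 (craft beaker): beaker=2 leather=5 mithril=6 paint=1 sprocket=1
After 10 (craft sprocket): beaker=2 leather=4 mithril=6 paint=1 sprocket=2
After 11 (craft beaker): beaker=3 leather=4 mithril=5 paint=1 sprocket=2
After 12 (craft beaker): beaker=4 leather=4 mithril=4 paint=1 sprocket=2
After 13 (craft sprocket): beaker=4 leather=3 mithril=4 paint=1 sprocket=3
After 14 (consume 1 leather): beaker=4 leather=2 mithril=4 paint=1 sprocket=3
After 15 (craft paint): beaker=2 leather=2 mithril=4 paint=2 sprocket=3
After 16 (craft paint): leather=2 mithril=4 paint=3 sprocket=3
After 17 (craft beaker): beaker=1 leather=2 mithril=3 paint=3 sprocket=3
After 18 (craft beaker): beaker=2 leather=2 mithril=2 paint=3 sprocket=3

Answer: beaker=2 leather=2 mithril=2 paint=3 sprocket=3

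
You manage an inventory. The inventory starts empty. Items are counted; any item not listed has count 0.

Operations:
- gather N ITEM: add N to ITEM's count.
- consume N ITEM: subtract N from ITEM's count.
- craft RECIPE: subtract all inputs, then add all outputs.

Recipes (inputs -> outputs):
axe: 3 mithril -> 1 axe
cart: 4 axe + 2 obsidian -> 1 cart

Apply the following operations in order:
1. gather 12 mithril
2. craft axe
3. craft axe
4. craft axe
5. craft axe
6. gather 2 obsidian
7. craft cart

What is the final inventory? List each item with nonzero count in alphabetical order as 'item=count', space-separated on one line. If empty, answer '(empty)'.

Answer: cart=1

Derivation:
After 1 (gather 12 mithril): mithril=12
After 2 (craft axe): axe=1 mithril=9
After 3 (craft axe): axe=2 mithril=6
After 4 (craft axe): axe=3 mithril=3
After 5 (craft axe): axe=4
After 6 (gather 2 obsidian): axe=4 obsidian=2
After 7 (craft cart): cart=1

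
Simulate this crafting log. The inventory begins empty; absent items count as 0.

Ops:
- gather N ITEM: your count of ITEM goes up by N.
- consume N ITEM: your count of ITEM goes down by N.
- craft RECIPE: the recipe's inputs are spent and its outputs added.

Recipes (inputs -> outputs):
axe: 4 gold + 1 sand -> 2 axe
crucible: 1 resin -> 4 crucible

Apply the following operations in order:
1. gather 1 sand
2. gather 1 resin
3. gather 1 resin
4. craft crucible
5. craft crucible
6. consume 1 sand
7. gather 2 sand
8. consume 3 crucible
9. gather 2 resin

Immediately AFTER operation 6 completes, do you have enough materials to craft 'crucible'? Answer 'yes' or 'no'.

After 1 (gather 1 sand): sand=1
After 2 (gather 1 resin): resin=1 sand=1
After 3 (gather 1 resin): resin=2 sand=1
After 4 (craft crucible): crucible=4 resin=1 sand=1
After 5 (craft crucible): crucible=8 sand=1
After 6 (consume 1 sand): crucible=8

Answer: no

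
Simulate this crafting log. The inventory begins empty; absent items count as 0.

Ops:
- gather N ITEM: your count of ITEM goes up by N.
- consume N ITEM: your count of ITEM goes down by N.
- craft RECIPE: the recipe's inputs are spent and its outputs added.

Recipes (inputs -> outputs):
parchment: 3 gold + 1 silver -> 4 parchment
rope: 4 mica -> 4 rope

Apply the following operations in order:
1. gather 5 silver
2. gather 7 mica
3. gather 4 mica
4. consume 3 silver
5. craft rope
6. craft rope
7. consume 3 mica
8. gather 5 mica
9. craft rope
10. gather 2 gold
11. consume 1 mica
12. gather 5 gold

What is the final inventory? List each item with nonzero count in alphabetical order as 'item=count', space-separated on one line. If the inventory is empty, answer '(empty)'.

Answer: gold=7 rope=12 silver=2

Derivation:
After 1 (gather 5 silver): silver=5
After 2 (gather 7 mica): mica=7 silver=5
After 3 (gather 4 mica): mica=11 silver=5
After 4 (consume 3 silver): mica=11 silver=2
After 5 (craft rope): mica=7 rope=4 silver=2
After 6 (craft rope): mica=3 rope=8 silver=2
After 7 (consume 3 mica): rope=8 silver=2
After 8 (gather 5 mica): mica=5 rope=8 silver=2
After 9 (craft rope): mica=1 rope=12 silver=2
After 10 (gather 2 gold): gold=2 mica=1 rope=12 silver=2
After 11 (consume 1 mica): gold=2 rope=12 silver=2
After 12 (gather 5 gold): gold=7 rope=12 silver=2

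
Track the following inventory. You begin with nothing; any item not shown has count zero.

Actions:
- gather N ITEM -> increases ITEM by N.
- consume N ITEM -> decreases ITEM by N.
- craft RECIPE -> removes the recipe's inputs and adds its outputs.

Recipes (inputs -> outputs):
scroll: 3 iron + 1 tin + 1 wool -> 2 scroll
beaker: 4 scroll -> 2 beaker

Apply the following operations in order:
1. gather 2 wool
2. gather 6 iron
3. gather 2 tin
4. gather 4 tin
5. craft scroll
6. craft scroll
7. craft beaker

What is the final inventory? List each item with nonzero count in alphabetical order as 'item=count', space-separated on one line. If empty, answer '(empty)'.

After 1 (gather 2 wool): wool=2
After 2 (gather 6 iron): iron=6 wool=2
After 3 (gather 2 tin): iron=6 tin=2 wool=2
After 4 (gather 4 tin): iron=6 tin=6 wool=2
After 5 (craft scroll): iron=3 scroll=2 tin=5 wool=1
After 6 (craft scroll): scroll=4 tin=4
After 7 (craft beaker): beaker=2 tin=4

Answer: beaker=2 tin=4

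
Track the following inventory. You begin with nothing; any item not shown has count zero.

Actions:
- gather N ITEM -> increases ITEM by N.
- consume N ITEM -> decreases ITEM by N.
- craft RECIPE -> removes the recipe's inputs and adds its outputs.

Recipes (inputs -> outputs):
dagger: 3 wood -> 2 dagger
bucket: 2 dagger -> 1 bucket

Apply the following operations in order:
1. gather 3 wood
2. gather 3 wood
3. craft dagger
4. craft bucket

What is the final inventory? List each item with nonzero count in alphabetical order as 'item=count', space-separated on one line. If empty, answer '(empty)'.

Answer: bucket=1 wood=3

Derivation:
After 1 (gather 3 wood): wood=3
After 2 (gather 3 wood): wood=6
After 3 (craft dagger): dagger=2 wood=3
After 4 (craft bucket): bucket=1 wood=3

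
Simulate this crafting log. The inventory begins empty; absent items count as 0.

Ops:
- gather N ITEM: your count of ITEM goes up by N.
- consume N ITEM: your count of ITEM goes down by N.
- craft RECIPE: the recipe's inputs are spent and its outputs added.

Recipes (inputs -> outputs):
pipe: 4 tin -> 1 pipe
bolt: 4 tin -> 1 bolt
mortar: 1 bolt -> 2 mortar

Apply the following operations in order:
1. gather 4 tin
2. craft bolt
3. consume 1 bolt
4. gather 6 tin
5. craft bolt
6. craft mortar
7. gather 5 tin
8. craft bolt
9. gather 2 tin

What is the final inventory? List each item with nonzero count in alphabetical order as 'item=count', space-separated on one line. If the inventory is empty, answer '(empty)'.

Answer: bolt=1 mortar=2 tin=5

Derivation:
After 1 (gather 4 tin): tin=4
After 2 (craft bolt): bolt=1
After 3 (consume 1 bolt): (empty)
After 4 (gather 6 tin): tin=6
After 5 (craft bolt): bolt=1 tin=2
After 6 (craft mortar): mortar=2 tin=2
After 7 (gather 5 tin): mortar=2 tin=7
After 8 (craft bolt): bolt=1 mortar=2 tin=3
After 9 (gather 2 tin): bolt=1 mortar=2 tin=5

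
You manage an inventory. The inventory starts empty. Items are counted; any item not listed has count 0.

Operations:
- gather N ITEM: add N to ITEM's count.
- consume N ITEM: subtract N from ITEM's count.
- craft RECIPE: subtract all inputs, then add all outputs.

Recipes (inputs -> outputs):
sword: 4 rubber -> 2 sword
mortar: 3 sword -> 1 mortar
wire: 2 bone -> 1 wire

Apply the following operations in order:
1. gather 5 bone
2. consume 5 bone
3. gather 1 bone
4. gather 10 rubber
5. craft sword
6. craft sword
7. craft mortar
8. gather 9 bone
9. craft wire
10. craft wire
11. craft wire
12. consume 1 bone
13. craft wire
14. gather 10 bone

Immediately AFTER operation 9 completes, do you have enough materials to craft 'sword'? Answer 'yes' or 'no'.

Answer: no

Derivation:
After 1 (gather 5 bone): bone=5
After 2 (consume 5 bone): (empty)
After 3 (gather 1 bone): bone=1
After 4 (gather 10 rubber): bone=1 rubber=10
After 5 (craft sword): bone=1 rubber=6 sword=2
After 6 (craft sword): bone=1 rubber=2 sword=4
After 7 (craft mortar): bone=1 mortar=1 rubber=2 sword=1
After 8 (gather 9 bone): bone=10 mortar=1 rubber=2 sword=1
After 9 (craft wire): bone=8 mortar=1 rubber=2 sword=1 wire=1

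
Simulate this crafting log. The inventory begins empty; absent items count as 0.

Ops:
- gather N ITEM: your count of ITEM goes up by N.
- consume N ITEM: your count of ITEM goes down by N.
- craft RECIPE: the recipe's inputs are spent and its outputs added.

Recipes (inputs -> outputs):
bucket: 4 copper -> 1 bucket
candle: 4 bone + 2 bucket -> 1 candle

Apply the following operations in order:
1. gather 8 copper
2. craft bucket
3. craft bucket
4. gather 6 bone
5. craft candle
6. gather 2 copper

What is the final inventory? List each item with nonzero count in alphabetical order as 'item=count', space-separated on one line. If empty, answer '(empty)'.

After 1 (gather 8 copper): copper=8
After 2 (craft bucket): bucket=1 copper=4
After 3 (craft bucket): bucket=2
After 4 (gather 6 bone): bone=6 bucket=2
After 5 (craft candle): bone=2 candle=1
After 6 (gather 2 copper): bone=2 candle=1 copper=2

Answer: bone=2 candle=1 copper=2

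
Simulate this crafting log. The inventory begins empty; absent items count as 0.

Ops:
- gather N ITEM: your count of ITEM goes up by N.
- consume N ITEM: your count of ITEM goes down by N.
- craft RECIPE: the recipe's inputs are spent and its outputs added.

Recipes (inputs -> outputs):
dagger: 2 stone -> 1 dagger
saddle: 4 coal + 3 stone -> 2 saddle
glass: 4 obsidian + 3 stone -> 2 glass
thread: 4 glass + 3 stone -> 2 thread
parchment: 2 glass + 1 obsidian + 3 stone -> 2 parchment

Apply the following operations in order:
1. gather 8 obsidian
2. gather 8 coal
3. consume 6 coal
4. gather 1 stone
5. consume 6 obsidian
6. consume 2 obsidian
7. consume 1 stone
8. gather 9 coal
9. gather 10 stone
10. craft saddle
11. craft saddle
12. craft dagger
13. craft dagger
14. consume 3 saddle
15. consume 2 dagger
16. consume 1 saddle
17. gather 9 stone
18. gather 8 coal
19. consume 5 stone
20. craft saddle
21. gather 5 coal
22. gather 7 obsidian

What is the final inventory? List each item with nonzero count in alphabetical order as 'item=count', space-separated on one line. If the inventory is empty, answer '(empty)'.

After 1 (gather 8 obsidian): obsidian=8
After 2 (gather 8 coal): coal=8 obsidian=8
After 3 (consume 6 coal): coal=2 obsidian=8
After 4 (gather 1 stone): coal=2 obsidian=8 stone=1
After 5 (consume 6 obsidian): coal=2 obsidian=2 stone=1
After 6 (consume 2 obsidian): coal=2 stone=1
After 7 (consume 1 stone): coal=2
After 8 (gather 9 coal): coal=11
After 9 (gather 10 stone): coal=11 stone=10
After 10 (craft saddle): coal=7 saddle=2 stone=7
After 11 (craft saddle): coal=3 saddle=4 stone=4
After 12 (craft dagger): coal=3 dagger=1 saddle=4 stone=2
After 13 (craft dagger): coal=3 dagger=2 saddle=4
After 14 (consume 3 saddle): coal=3 dagger=2 saddle=1
After 15 (consume 2 dagger): coal=3 saddle=1
After 16 (consume 1 saddle): coal=3
After 17 (gather 9 stone): coal=3 stone=9
After 18 (gather 8 coal): coal=11 stone=9
After 19 (consume 5 stone): coal=11 stone=4
After 20 (craft saddle): coal=7 saddle=2 stone=1
After 21 (gather 5 coal): coal=12 saddle=2 stone=1
After 22 (gather 7 obsidian): coal=12 obsidian=7 saddle=2 stone=1

Answer: coal=12 obsidian=7 saddle=2 stone=1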